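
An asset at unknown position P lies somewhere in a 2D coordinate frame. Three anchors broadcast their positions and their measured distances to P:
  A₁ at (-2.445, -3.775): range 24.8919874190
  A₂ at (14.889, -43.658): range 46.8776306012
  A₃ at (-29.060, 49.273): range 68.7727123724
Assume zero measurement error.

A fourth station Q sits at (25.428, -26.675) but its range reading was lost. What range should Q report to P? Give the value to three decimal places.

29.665

eq1: (x + 2.445)² + (y + 3.775)² = 24.8919874190²
eq2: (x − 14.889)² + (y + 43.658)² = 46.8776306012²
eq3: (x + 29.060)² + (y − 49.273)² = 68.7727123724²
eq1−eq2, eq1−eq3 (x²,y² cancel):
  34.668·x − 79.766·y = 529.573422
  -53.230·x + 106.096·y = -857.991450
det = 34.668·106.096 − -79.766·-53.230 = -567.808052
x = (529.573422·106.096 − -79.766·-857.991450) / -567.808052 = 21.579342
y = (34.668·-857.991450 − 529.573422·-53.230) / -567.808052 = 2.739754
|P − Q| = √((21.579342 − 25.428)² + (2.739754 − -26.675)²) = 29.665467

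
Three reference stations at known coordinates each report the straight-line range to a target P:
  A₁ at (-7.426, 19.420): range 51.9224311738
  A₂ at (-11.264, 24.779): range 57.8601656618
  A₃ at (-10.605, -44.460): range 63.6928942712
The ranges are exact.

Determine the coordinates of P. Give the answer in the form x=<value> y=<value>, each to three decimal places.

x=38.789 y=-4.247

eq1: (x + 7.426)² + (y − 19.420)² = 51.9224311738²
eq2: (x + 11.264)² + (y − 24.779)² = 57.8601656618²
eq3: (x + 10.605)² + (y + 44.460)² = 63.6928942712²
eq3−eq1, eq3−eq2 (x²,y² cancel):
  6.358·x + 127.760·y = -296.029827
  -1.318·x + 138.478·y = -639.295078
det = 6.358·138.478 − 127.760·-1.318 = 1048.830804
x = (-296.029827·138.478 − 127.760·-639.295078) / 1048.830804 = 38.788640
y = (6.358·-639.295078 − -296.029827·-1.318) / 1048.830804 = -4.247401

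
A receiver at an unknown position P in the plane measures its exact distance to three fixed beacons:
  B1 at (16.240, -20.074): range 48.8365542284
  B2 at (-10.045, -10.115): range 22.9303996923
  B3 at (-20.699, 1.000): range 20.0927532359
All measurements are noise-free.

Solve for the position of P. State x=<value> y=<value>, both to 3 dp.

eq1: (x − 16.240)² + (y + 20.074)² = 48.8365542284²
eq2: (x + 10.045)² + (y + 10.115)² = 22.9303996923²
eq3: (x + 20.699)² + (y − 1.000)² = 20.0927532359²
eq3−eq2, eq3−eq1 (x²,y² cancel):
  21.308·x − 22.230·y = -348.317848
  73.878·x − 42.148·y = -1744.035821
det = 21.308·-42.148 − -22.230·73.878 = 744.218356
x = (-348.317848·-42.148 − -22.230·-1744.035821) / 744.218356 = -32.368209
y = (21.308·-1744.035821 − -348.317848·73.878) / 744.218356 = -15.356903

x=-32.368 y=-15.357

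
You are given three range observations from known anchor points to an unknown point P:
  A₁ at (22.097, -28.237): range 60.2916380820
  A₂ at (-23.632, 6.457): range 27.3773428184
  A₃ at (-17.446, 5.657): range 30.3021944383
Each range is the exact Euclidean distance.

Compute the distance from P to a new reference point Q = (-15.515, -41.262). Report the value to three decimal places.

eq1: (x − 22.097)² + (y + 28.237)² = 60.2916380820²
eq2: (x + 23.632)² + (y − 6.457)² = 27.3773428184²
eq3: (x + 17.446)² + (y − 5.657)² = 30.3021944383²
eq2−eq3, eq2−eq1 (x²,y² cancel):
  12.372·x − 1.600·y = -432.503796
  91.458·x − 69.388·y = -2200.121418
det = 12.372·-69.388 − -1.600·91.458 = -712.135536
x = (-432.503796·-69.388 − -1.600·-2200.121418) / -712.135536 = -37.198508
y = (12.372·-2200.121418 − -432.503796·91.458) / -712.135536 = -17.322587
|P − Q| = √((-37.198508 − -15.515)² + (-17.322587 − -41.262)²) = 32.299690

32.300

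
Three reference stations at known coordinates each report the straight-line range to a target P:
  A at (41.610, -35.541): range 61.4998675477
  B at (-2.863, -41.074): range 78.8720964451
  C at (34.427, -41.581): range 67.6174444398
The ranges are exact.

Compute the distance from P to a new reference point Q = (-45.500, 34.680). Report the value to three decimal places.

eq1: (x − 41.610)² + (y + 35.541)² = 61.4998675477²
eq2: (x + 2.863)² + (y + 41.074)² = 78.8720964451²
eq3: (x − 34.427)² + (y + 41.581)² = 67.6174444398²
eq1−eq3, eq1−eq2 (x²,y² cancel):
  -14.366·x − 12.080·y = -870.241975
  -88.946·x − 11.066·y = -3737.858425
det = -14.366·-11.066 − -12.080·-88.946 = -915.493524
x = (-870.241975·-11.066 − -12.080·-3737.858425) / -915.493524 = 38.802276
y = (-14.366·-3737.858425 − -870.241975·-88.946) / -915.493524 = 25.894742
|P − Q| = √((38.802276 − -45.500)² + (25.894742 − 34.680)²) = 84.758802

84.759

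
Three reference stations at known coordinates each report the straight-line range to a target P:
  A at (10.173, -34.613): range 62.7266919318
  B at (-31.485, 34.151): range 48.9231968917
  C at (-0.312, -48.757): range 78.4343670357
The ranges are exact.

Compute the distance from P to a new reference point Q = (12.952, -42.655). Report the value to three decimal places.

eq1: (x − 10.173)² + (y + 34.613)² = 62.7266919318²
eq2: (x + 31.485)² + (y − 34.151)² = 48.9231968917²
eq3: (x + 0.312)² + (y + 48.757)² = 78.4343670357²
eq3−eq2, eq3−eq1 (x²,y² cancel):
  -62.346·x + 165.816·y = 3538.724371
  20.970·x + 28.288·y = 1141.519357
det = -62.346·28.288 − 165.816·20.970 = -5240.805168
x = (3538.724371·28.288 − 165.816·1141.519357) / -5240.805168 = 17.016229
y = (-62.346·1141.519357 − 3538.724371·20.970) / -5240.805168 = 27.739290
|P − Q| = √((17.016229 − 12.952)² + (27.739290 − -42.655)²) = 70.511517

70.512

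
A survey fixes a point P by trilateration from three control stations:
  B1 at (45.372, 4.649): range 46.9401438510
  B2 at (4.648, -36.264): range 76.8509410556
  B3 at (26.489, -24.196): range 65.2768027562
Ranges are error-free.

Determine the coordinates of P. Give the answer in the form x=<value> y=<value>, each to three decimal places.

eq1: (x − 45.372)² + (y − 4.649)² = 46.9401438510²
eq2: (x − 4.648)² + (y + 36.264)² = 76.8509410556²
eq3: (x − 26.489)² + (y + 24.196)² = 65.2768027562²
eq3−eq1, eq3−eq2 (x²,y² cancel):
  37.766·x + 57.690·y = 2850.801921
  -43.682·x − 24.136·y = -1595.438100
det = 37.766·-24.136 − 57.690·-43.682 = 1608.494404
x = (2850.801921·-24.136 − 57.690·-1595.438100) / 1608.494404 = 14.444482
y = (37.766·-1595.438100 − 2850.801921·-43.682) / 1608.494404 = 39.959986

x=14.444 y=39.960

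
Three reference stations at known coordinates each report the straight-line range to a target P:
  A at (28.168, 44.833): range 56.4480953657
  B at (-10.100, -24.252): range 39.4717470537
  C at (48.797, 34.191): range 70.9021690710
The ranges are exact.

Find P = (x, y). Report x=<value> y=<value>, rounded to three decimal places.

x=-19.215 y=14.153

eq1: (x − 28.168)² + (y − 44.833)² = 56.4480953657²
eq2: (x + 10.100)² + (y + 24.252)² = 39.4717470537²
eq3: (x − 48.797)² + (y − 34.191)² = 70.9021690710²
eq3−eq1, eq3−eq2 (x²,y² cancel):
  -41.258·x + 21.284·y = 1093.992532
  -117.794·x − 116.886·y = 609.096578
det = -41.258·-116.886 − 21.284·-117.794 = 7329.610084
x = (1093.992532·-116.886 − 21.284·609.096578) / 7329.610084 = -19.214722
y = (-41.258·609.096578 − 1093.992532·-117.794) / 7329.610084 = 14.152956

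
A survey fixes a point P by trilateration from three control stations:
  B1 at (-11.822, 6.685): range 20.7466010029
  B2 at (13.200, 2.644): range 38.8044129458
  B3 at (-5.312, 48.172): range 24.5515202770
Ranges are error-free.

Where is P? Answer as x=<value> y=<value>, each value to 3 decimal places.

x=-17.239 y=26.712

eq1: (x + 11.822)² + (y − 6.685)² = 20.7466010029²
eq2: (x − 13.200)² + (y − 2.644)² = 38.8044129458²
eq3: (x + 5.312)² + (y − 48.172)² = 24.5515202770²
eq1−eq2, eq1−eq3 (x²,y² cancel):
  50.044·x − 8.082·y = -1078.579184
  13.020·x + 82.974·y = 1991.954324
det = 50.044·82.974 − -8.082·13.020 = 4257.578496
x = (-1078.579184·82.974 − -8.082·1991.954324) / 4257.578496 = -17.238685
y = (50.044·1991.954324 − -1078.579184·13.020) / 4257.578496 = 26.712006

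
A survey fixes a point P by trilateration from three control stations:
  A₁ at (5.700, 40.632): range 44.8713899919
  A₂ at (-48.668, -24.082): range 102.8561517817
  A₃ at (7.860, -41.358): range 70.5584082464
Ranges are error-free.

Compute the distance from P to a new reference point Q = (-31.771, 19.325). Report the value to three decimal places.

eq1: (x − 5.700)² + (y − 40.632)² = 44.8713899919²
eq2: (x + 48.668)² + (y + 24.082)² = 102.8561517817²
eq3: (x − 7.860)² + (y + 41.358)² = 70.5584082464²
eq1−eq3, eq1−eq2 (x²,y² cancel):
  4.320·x − 163.980·y = -2876.232994
  -108.736·x − 129.428·y = -7300.878796
det = 4.320·-129.428 − -163.980·-108.736 = -18389.658240
x = (-2876.232994·-129.428 − -163.980·-7300.878796) / -18389.658240 = 44.858529
y = (4.320·-7300.878796 − -2876.232994·-108.736) / -18389.658240 = 18.721929
|P − Q| = √((44.858529 − -31.771)² + (18.721929 − 19.325)²) = 76.631902

76.632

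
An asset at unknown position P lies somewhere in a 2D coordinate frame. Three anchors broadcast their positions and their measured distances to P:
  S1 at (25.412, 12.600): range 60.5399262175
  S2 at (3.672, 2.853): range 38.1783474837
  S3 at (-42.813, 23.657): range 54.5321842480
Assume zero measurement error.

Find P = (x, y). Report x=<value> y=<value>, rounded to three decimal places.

eq1: (x − 25.412)² + (y − 12.600)² = 60.5399262175²
eq2: (x − 3.672)² + (y − 2.853)² = 38.1783474837²
eq3: (x + 42.813)² + (y − 23.657)² = 54.5321842480²
eq3−eq1, eq3−eq2 (x²,y² cancel):
  136.450·x − 22.114·y = -2279.400422
  92.970·x − 41.608·y = -854.810523
det = 136.450·-41.608 − -22.114·92.970 = -3621.473020
x = (-2279.400422·-41.608 − -22.114·-854.810523) / -3621.473020 = -20.968819
y = (136.450·-854.810523 − -2279.400422·92.970) / -3621.473020 = -26.308897

x=-20.969 y=-26.309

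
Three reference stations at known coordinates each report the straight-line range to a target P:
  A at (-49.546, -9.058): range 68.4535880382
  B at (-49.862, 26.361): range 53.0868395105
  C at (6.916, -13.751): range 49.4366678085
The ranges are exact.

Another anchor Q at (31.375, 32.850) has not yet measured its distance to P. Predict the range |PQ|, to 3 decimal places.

29.059

eq1: (x + 49.546)² + (y + 9.058)² = 68.4535880382²
eq2: (x + 49.862)² + (y − 26.361)² = 53.0868395105²
eq3: (x − 6.916)² + (y + 13.751)² = 49.4366678085²
eq2−eq3, eq2−eq1 (x²,y² cancel):
  113.556·x − 80.224·y = -2569.971903
  0.632·x − 70.838·y = -2511.949071
det = 113.556·-70.838 − -80.224·0.632 = -7993.378360
x = (-2569.971903·-70.838 − -80.224·-2511.949071) / -7993.378360 = 2.435382
y = (113.556·-2511.949071 − -2569.971903·0.632) / -7993.378360 = 35.482202
|P − Q| = √((2.435382 − 31.375)² + (35.482202 − 32.850)²) = 29.059077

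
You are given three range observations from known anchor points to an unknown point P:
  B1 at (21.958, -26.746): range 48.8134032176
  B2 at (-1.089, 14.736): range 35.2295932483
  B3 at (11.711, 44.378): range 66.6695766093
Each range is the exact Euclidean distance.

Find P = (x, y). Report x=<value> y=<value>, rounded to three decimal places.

eq1: (x − 21.958)² + (y + 26.746)² = 48.8134032176²
eq2: (x + 1.089)² + (y − 14.736)² = 35.2295932483²
eq3: (x − 11.711)² + (y − 44.378)² = 66.6695766093²
eq2−eq3, eq2−eq1 (x²,y² cancel):
  25.600·x + 59.284·y = -1315.489417
  46.094·x − 82.964·y = -162.457430
det = 25.600·-82.964 − 59.284·46.094 = -4856.515096
x = (-1315.489417·-82.964 − 59.284·-162.457430) / -4856.515096 = -24.455682
y = (25.600·-162.457430 − -1315.489417·46.094) / -4856.515096 = -11.629174

x=-24.456 y=-11.629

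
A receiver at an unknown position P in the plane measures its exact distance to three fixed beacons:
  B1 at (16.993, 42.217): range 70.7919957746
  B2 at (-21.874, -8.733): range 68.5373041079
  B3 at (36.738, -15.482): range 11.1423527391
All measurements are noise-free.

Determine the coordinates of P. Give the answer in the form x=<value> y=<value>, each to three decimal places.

eq1: (x − 16.993)² + (y − 42.217)² = 70.7919957746²
eq2: (x + 21.874)² + (y + 8.733)² = 68.5373041079²
eq3: (x − 36.738)² + (y + 15.482)² = 11.1423527391²
eq1−eq2, eq1−eq3 (x²,y² cancel):
  -77.734·x − 101.900·y = -1202.155362
  39.490·x − 115.398·y = 4405.690471
det = -77.734·-115.398 − -101.900·39.490 = 12994.379132
x = (-1202.155362·-115.398 − -101.900·4405.690471) / 12994.379132 = 45.224645
y = (-77.734·4405.690471 − -1202.155362·39.490) / 12994.379132 = -22.702033

x=45.225 y=-22.702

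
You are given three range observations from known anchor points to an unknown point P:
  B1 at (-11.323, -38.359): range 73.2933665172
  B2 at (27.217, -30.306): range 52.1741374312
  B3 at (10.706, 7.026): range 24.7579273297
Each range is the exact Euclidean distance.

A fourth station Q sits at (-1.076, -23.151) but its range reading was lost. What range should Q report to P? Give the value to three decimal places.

eq1: (x + 11.323)² + (y + 38.359)² = 73.2933665172²
eq2: (x − 27.217)² + (y + 30.306)² = 52.1741374312²
eq3: (x − 10.706)² + (y − 7.026)² = 24.7579273297²
eq1−eq3, eq1−eq2 (x²,y² cancel):
  44.058·x + 90.770·y = 3323.322512
  77.080·x + 16.106·y = 2709.372474
det = 44.058·16.106 − 90.770·77.080 = -6286.953452
x = (3323.322512·16.106 − 90.770·2709.372474) / -6286.953452 = 30.603743
y = (44.058·2709.372474 − 3323.322512·77.080) / -6286.953452 = 21.758101
|P − Q| = √((30.603743 − -1.076)² + (21.758101 − -23.151)²) = 54.958470

54.958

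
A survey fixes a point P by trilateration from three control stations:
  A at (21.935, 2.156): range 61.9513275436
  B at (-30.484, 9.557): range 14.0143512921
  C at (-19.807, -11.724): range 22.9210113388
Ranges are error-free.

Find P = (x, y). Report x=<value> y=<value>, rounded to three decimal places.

x=-39.947 y=-0.780

eq1: (x − 21.935)² + (y − 2.156)² = 61.9513275436²
eq2: (x + 30.484)² + (y − 9.557)² = 14.0143512921²
eq3: (x + 19.807)² + (y + 11.724)² = 22.9210113388²
eq1−eq3, eq1−eq2 (x²,y² cancel):
  -83.484·x − 27.760·y = 3356.571088
  -104.838·x + 14.802·y = 4176.382886
det = -83.484·14.802 − -27.760·-104.838 = -4146.033048
x = (3356.571088·14.802 − -27.760·4176.382886) / -4146.033048 = -39.946704
y = (-83.484·4176.382886 − 3356.571088·-104.838) / -4146.033048 = -0.780276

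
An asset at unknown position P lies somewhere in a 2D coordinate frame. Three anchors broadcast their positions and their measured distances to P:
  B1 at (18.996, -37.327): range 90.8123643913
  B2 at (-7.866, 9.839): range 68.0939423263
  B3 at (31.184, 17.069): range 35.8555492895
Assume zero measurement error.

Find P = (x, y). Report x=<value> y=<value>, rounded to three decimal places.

x=48.039 y=48.716

eq1: (x − 18.996)² + (y + 37.327)² = 90.8123643913²
eq2: (x + 7.866)² + (y − 9.839)² = 68.0939423263²
eq3: (x − 31.184)² + (y − 17.069)² = 35.8555492895²
eq2−eq1, eq2−eq3 (x²,y² cancel):
  53.724·x − 94.332·y = -2014.627477
  78.100·x + 14.460·y = 4456.277307
det = 53.724·14.460 − -94.332·78.100 = 8144.178240
x = (-2014.627477·14.460 − -94.332·4456.277307) / 8144.178240 = 48.038983
y = (53.724·4456.277307 − -2014.627477·78.100) / 8144.178240 = 48.715958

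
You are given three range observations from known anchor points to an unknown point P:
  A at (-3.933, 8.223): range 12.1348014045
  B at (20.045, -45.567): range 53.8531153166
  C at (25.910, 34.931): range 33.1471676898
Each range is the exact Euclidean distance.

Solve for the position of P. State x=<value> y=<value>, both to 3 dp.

eq1: (x + 3.933)² + (y − 8.223)² = 12.1348014045²
eq2: (x − 20.045)² + (y + 45.567)² = 53.8531153166²
eq3: (x − 25.910)² + (y − 34.931)² = 33.1471676898²
eq1−eq2, eq1−eq3 (x²,y² cancel):
  47.956·x − 107.580·y = -357.837328
  59.686·x + 53.416·y = 856.935322
det = 47.956·53.416 − -107.580·59.686 = 8982.637576
x = (-357.837328·53.416 − -107.580·856.935322) / 8982.637576 = 8.135123
y = (47.956·856.935322 − -357.837328·59.686) / 8982.637576 = 6.952643

x=8.135 y=6.953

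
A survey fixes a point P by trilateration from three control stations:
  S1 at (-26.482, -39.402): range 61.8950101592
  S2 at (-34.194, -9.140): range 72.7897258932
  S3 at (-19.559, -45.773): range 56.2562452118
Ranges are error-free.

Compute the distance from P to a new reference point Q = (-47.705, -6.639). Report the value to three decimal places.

86.426

eq1: (x + 26.482)² + (y + 39.402)² = 61.8950101592²
eq2: (x + 34.194)² + (y + 9.140)² = 72.7897258932²
eq3: (x + 19.559)² + (y + 45.773)² = 56.2562452118²
eq2−eq3, eq2−eq1 (x²,y² cancel):
  29.270·x − 73.266·y = 3358.531844
  15.424·x − 60.524·y = 2468.396605
det = 29.270·-60.524 − -73.266·15.424 = -641.482696
x = (3358.531844·-60.524 − -73.266·2468.396605) / -641.482696 = 34.953765
y = (29.270·2468.396605 − 3358.531844·15.424) / -641.482696 = -31.876111
|P − Q| = √((34.953765 − -47.705)² + (-31.876111 − -6.639)²) = 86.425594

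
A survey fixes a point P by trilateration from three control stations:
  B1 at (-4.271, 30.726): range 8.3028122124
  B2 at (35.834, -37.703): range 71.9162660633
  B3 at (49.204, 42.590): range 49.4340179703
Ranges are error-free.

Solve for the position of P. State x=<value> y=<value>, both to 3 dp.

eq1: (x + 4.271)² + (y − 30.726)² = 8.3028122124²
eq2: (x − 35.834)² + (y + 37.703)² = 71.9162660633²
eq3: (x − 49.204)² + (y − 42.590)² = 49.4340179703²
eq3−eq2, eq3−eq1 (x²,y² cancel):
  -26.740·x − 160.586·y = -4257.577143
  -106.950·x − 23.728·y = -897.827757
det = -26.740·-23.728 − -160.586·-106.950 = -16540.185980
x = (-4257.577143·-23.728 − -160.586·-897.827757) / -16540.185980 = 2.609087
y = (-26.740·-897.827757 − -4257.577143·-106.950) / -16540.185980 = 26.078302

x=2.609 y=26.078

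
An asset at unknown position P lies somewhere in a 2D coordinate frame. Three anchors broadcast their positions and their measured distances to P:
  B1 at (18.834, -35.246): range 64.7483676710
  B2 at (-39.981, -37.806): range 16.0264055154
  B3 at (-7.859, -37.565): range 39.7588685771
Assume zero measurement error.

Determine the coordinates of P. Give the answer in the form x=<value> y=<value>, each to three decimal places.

eq1: (x − 18.834)² + (y + 35.246)² = 64.7483676710²
eq2: (x + 39.981)² + (y + 37.806)² = 16.0264055154²
eq3: (x + 7.859)² + (y + 37.565)² = 39.7588685771²
eq1−eq3, eq1−eq2 (x²,y² cancel):
  -53.386·x − 4.638·y = 2487.476520
  -117.630·x − 5.120·y = 5366.279367
det = -53.386·-5.120 − -4.638·-117.630 = -272.231620
x = (2487.476520·-5.120 − -4.638·5366.279367) / -272.231620 = -44.641853
y = (-53.386·5366.279367 − 2487.476520·-117.630) / -272.231620 = -22.472308

x=-44.642 y=-22.472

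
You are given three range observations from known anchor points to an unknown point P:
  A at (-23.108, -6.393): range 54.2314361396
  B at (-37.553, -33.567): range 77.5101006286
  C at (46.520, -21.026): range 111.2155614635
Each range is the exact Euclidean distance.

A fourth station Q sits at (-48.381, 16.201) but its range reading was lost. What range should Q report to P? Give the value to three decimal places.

27.836

eq1: (x + 23.108)² + (y + 6.393)² = 54.2314361396²
eq2: (x + 37.553)² + (y + 33.567)² = 77.5101006286²
eq3: (x − 46.520)² + (y + 21.026)² = 111.2155614635²
eq1−eq3, eq1−eq2 (x²,y² cancel):
  139.256·x − 29.266·y = -7396.499483
  -28.890·x − 54.348·y = -1104.645849
det = 139.256·-54.348 − -29.266·-28.890 = -8413.779828
x = (-7396.499483·-54.348 − -29.266·-1104.645849) / -8413.779828 = -43.934640
y = (139.256·-1104.645849 − -7396.499483·-28.890) / -8413.779828 = 43.679944
|P − Q| = √((-43.934640 − -48.381)² + (43.679944 − 16.201)²) = 27.836352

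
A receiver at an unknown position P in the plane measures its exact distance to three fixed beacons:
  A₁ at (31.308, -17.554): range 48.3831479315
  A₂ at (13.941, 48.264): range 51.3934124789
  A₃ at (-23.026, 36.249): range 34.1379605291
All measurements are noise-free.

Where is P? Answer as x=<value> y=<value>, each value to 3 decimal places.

x=-12.046 y=3.925

eq1: (x − 31.308)² + (y + 17.554)² = 48.3831479315²
eq2: (x − 13.941)² + (y − 48.264)² = 51.3934124789²
eq3: (x + 23.026)² + (y − 36.249)² = 34.1379605291²
eq3−eq2, eq3−eq1 (x²,y² cancel):
  73.934·x + 24.030·y = -796.303997
  108.668·x − 107.606·y = -1731.381552
det = 73.934·-107.606 − 24.030·108.668 = -10567.034044
x = (-796.303997·-107.606 − 24.030·-1731.381552) / -10567.034044 = -12.046160
y = (73.934·-1731.381552 − -796.303997·108.668) / -10567.034044 = 3.924961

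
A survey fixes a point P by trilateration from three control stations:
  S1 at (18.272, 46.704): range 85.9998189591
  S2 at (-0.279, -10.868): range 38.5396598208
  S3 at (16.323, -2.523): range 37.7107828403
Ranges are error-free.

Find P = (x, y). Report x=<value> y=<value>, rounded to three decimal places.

x=26.131 y=-38.936

eq1: (x − 18.272)² + (y − 46.704)² = 85.9998189591²
eq2: (x + 0.279)² + (y + 10.868)² = 38.5396598208²
eq3: (x − 16.323)² + (y + 2.523)² = 37.7107828403²
eq2−eq3, eq2−eq1 (x²,y² cancel):
  33.204·x + 16.690·y = 217.816830
  37.102·x + 115.144·y = -3513.725147
det = 33.204·115.144 − 16.690·37.102 = 3204.008996
x = (217.816830·115.144 − 16.690·-3513.725147) / 3204.008996 = 26.131129
y = (33.204·-3513.725147 − 217.816830·37.102) / 3204.008996 = -38.935961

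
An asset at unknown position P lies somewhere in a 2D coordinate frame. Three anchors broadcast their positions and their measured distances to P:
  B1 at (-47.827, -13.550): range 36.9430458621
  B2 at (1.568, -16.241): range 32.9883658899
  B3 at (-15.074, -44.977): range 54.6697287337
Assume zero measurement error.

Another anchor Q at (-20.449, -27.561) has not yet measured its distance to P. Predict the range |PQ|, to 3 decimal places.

eq1: (x + 47.827)² + (y + 13.550)² = 36.9430458621²
eq2: (x − 1.568)² + (y + 16.241)² = 32.9883658899²
eq3: (x + 15.074)² + (y + 44.977)² = 54.6697287337²
eq3−eq2, eq3−eq1 (x²,y² cancel):
  33.284·x + 57.472·y = -83.380344
  -65.506·x + 62.854·y = 1844.859026
det = 33.284·62.854 − 57.472·-65.506 = 5856.793368
x = (-83.380344·62.854 − 57.472·1844.859026) / 5856.793368 = -18.998199
y = (33.284·1844.859026 − -83.380344·-65.506) / 5856.793368 = 9.551707
|P − Q| = √((-18.998199 − -20.449)² + (9.551707 − -27.561)²) = 37.141053

37.141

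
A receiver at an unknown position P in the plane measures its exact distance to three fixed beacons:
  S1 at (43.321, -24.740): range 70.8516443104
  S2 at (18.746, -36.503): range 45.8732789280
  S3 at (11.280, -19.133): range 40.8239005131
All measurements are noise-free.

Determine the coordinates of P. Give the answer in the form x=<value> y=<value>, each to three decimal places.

eq1: (x − 43.321)² + (y + 24.740)² = 70.8516443104²
eq2: (x − 18.746)² + (y + 36.503)² = 45.8732789280²
eq3: (x − 11.280)² + (y + 19.133)² = 40.8239005131²
eq3−eq1, eq3−eq2 (x²,y² cancel):
  64.082·x − 11.214·y = -1357.898096
  14.932·x − 34.740·y = 752.804569
det = 64.082·-34.740 − -11.214·14.932 = -2058.761232
x = (-1357.898096·-34.740 − -11.214·752.804569) / -2058.761232 = -27.013978
y = (64.082·752.804569 − -1357.898096·14.932) / -2058.761232 = -33.280866

x=-27.014 y=-33.281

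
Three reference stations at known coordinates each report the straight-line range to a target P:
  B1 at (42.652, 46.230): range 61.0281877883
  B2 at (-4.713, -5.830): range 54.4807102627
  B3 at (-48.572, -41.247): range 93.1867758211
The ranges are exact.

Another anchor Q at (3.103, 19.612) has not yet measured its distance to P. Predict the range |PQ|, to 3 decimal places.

eq1: (x − 42.652)² + (y − 46.230)² = 61.0281877883²
eq2: (x + 4.713)² + (y + 5.830)² = 54.4807102627²
eq3: (x + 48.572)² + (y + 41.247)² = 93.1867758211²
eq1−eq2, eq1−eq3 (x²,y² cancel):
  -94.730·x − 104.120·y = -3143.912821
  -182.448·x − 174.954·y = -4855.187294
det = -94.730·-174.954 − -104.120·-182.448 = -2423.093340
x = (-3143.912821·-174.954 − -104.120·-4855.187294) / -2423.093340 = -18.372393
y = (-94.730·-4855.187294 − -3143.912821·-182.448) / -2423.093340 = 46.910580
|P − Q| = √((-18.372393 − 3.103)² + (46.910580 − 19.612)²) = 34.733341

34.733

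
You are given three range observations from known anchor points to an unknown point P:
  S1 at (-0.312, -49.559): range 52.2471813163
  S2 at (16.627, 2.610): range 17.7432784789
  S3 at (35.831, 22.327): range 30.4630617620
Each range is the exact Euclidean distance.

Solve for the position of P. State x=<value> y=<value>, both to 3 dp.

eq1: (x + 0.312)² + (y + 49.559)² = 52.2471813163²
eq2: (x − 16.627)² + (y − 2.610)² = 17.7432784789²
eq3: (x − 35.831)² + (y − 22.327)² = 30.4630617620²
eq3−eq2, eq3−eq1 (x²,y² cancel):
  -38.408·x − 39.434·y = -885.912060
  -72.286·x − 143.772·y = -1127.933489
det = -38.408·-143.772 − -39.434·-72.286 = 2671.468852
x = (-885.912060·-143.772 − -39.434·-1127.933489) / 2671.468852 = 31.028031
y = (-38.408·-1127.933489 − -885.912060·-72.286) / 2671.468852 = -7.755048

x=31.028 y=-7.755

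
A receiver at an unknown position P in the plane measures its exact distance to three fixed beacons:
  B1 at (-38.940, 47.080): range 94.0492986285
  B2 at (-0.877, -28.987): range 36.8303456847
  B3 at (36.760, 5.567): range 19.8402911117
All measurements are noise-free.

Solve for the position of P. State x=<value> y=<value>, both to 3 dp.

eq1: (x + 38.940)² + (y − 47.080)² = 94.0492986285²
eq2: (x + 0.877)² + (y + 28.987)² = 36.8303456847²
eq3: (x − 36.760)² + (y − 5.567)² = 19.8402911117²
eq3−eq2, eq3−eq1 (x²,y² cancel):
  -75.274·x − 69.108·y = -1504.111003
  -151.400·x + 83.026·y = -6101.072510
det = -75.274·83.026 − -69.108·-151.400 = -16712.650324
x = (-1504.111003·83.026 − -69.108·-6101.072510) / -16712.650324 = 32.700573
y = (-75.274·-6101.072510 − -1504.111003·-151.400) / -16712.650324 = -13.853561

x=32.701 y=-13.854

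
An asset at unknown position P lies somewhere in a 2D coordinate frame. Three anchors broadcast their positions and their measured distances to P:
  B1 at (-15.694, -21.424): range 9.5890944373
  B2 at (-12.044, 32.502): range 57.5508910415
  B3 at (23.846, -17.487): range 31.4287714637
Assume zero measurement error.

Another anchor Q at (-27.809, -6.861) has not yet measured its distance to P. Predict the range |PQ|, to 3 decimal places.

27.688

eq1: (x + 15.694)² + (y + 21.424)² = 9.5890944373²
eq2: (x + 12.044)² + (y − 32.502)² = 57.5508910415²
eq3: (x − 23.846)² + (y + 17.487)² = 31.4287714637²
eq1−eq2, eq1−eq3 (x²,y² cancel):
  7.300·x + 107.852·y = -2724.005800
  79.080·x + 7.874·y = -726.679471
det = 7.300·7.874 − 107.852·79.080 = -8471.455960
x = (-2724.005800·7.874 − 107.852·-726.679471) / -8471.455960 = -6.719626
y = (7.300·-726.679471 − -2724.005800·79.080) / -8471.455960 = -24.802067
|P − Q| = √((-6.719626 − -27.809)² + (-24.802067 − -6.861)²) = 27.688330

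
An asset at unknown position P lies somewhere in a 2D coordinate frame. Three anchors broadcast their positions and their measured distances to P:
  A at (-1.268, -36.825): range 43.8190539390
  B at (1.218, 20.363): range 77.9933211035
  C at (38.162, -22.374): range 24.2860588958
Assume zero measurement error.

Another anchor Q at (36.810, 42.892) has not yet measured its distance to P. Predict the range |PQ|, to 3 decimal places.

89.446

eq1: (x + 1.268)² + (y + 36.825)² = 43.8190539390²
eq2: (x − 1.218)² + (y − 20.363)² = 77.9933211035²
eq3: (x − 38.162)² + (y + 22.374)² = 24.2860588958²
eq2−eq1, eq2−eq3 (x²,y² cancel):
  -4.972·x − 114.376·y = 5104.401805
  73.888·x − 85.474·y = 7033.944307
det = -4.972·-85.474 − -114.376·73.888 = 8875.990616
x = (5104.401805·-85.474 − -114.376·7033.944307) / 8875.990616 = 41.485034
y = (-4.972·7033.944307 − 5104.401805·73.888) / 8875.990616 = -46.431641
|P − Q| = √((41.485034 − 36.810)² + (-46.431641 − 42.892)²) = 89.445899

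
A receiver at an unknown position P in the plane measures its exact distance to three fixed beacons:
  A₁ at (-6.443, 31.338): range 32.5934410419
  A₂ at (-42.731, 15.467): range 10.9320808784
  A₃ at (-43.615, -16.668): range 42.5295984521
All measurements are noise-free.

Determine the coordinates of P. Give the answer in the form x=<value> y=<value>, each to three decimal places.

eq1: (x + 6.443)² + (y − 31.338)² = 32.5934410419²
eq2: (x + 42.731)² + (y − 15.467)² = 10.9320808784²
eq3: (x + 43.615)² + (y + 16.668)² = 42.5295984521²
eq3−eq1, eq3−eq2 (x²,y² cancel):
  74.344·x + 96.012·y = -410.073610
  1.768·x + 64.270·y = 1574.332353
det = 74.344·64.270 − 96.012·1.768 = 4608.339664
x = (-410.073610·64.270 − 96.012·1574.332353) / 4608.339664 = -38.519346
y = (74.344·1574.332353 − -410.073610·1.768) / 4608.339664 = 25.555229

x=-38.519 y=25.555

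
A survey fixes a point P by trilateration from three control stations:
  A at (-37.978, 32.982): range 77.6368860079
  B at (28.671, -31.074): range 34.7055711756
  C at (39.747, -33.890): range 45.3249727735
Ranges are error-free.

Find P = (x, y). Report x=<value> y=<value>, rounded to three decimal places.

eq1: (x + 37.978)² + (y − 32.982)² = 77.6368860079²
eq2: (x − 28.671)² + (y + 31.074)² = 34.7055711756²
eq3: (x − 39.747)² + (y + 33.890)² = 45.3249727735²
eq2−eq3, eq2−eq1 (x²,y² cancel):
  22.152·x − 5.632·y = 90.859906
  -133.298·x + 128.112·y = -4080.488307
det = 22.152·128.112 − -5.632·-133.298 = 2087.202688
x = (90.859906·128.112 − -5.632·-4080.488307) / 2087.202688 = -5.433620
y = (22.152·-4080.488307 − 90.859906·-133.298) / 2087.202688 = -37.504519

x=-5.434 y=-37.505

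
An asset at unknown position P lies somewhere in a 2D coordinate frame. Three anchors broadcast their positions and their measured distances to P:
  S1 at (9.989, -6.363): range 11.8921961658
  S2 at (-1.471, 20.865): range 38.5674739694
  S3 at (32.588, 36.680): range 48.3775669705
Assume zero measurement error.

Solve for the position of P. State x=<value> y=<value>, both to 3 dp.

x=21.197 y=-10.337

eq1: (x − 9.989)² + (y + 6.363)² = 11.8921961658²
eq2: (x + 1.471)² + (y − 20.865)² = 38.5674739694²
eq3: (x − 32.588)² + (y − 36.680)² = 48.3775669705²
eq3−eq2, eq3−eq1 (x²,y² cancel):
  -68.118·x − 31.630·y = -1116.949140
  -45.198·x − 86.086·y = -68.167598
det = -68.118·-86.086 − -31.630·-45.198 = 4434.393408
x = (-1116.949140·-86.086 − -31.630·-68.167598) / 4434.393408 = 21.197385
y = (-68.118·-68.167598 − -1116.949140·-45.198) / 4434.393408 = -10.337474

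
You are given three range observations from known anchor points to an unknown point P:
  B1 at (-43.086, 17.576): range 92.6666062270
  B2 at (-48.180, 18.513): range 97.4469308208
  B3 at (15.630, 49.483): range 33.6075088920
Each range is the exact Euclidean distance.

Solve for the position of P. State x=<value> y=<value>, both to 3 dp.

x=47.268 y=38.148

eq1: (x + 43.086)² + (y − 17.576)² = 92.6666062270²
eq2: (x + 48.180)² + (y − 18.513)² = 97.4469308208²
eq3: (x − 15.630)² + (y − 49.483)² = 33.6075088920²
eq1−eq2, eq1−eq3 (x²,y² cancel):
  -10.188·x + 1.874·y = -410.080020
  117.432·x + 63.814·y = 7985.180273
det = -10.188·63.814 − 1.874·117.432 = -870.204600
x = (-410.080020·63.814 − 1.874·7985.180273) / -870.204600 = 47.268279
y = (-10.188·7985.180273 − -410.080020·117.432) / -870.204600 = 38.147925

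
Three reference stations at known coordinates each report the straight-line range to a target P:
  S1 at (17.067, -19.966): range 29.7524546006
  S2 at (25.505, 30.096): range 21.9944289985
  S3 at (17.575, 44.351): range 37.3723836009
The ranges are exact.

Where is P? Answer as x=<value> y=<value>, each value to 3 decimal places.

x=26.824 y=8.141

eq1: (x − 17.067)² + (y + 19.966)² = 29.7524546006²
eq2: (x − 25.505)² + (y − 30.096)² = 21.9944289985²
eq3: (x − 17.575)² + (y − 44.351)² = 37.3723836009²
eq3−eq1, eq3−eq2 (x²,y² cancel):
  -1.016·x − 128.634·y = -1074.481680
  15.860·x − 28.510·y = 193.322564
det = -1.016·-28.510 − -128.634·15.860 = 2069.101400
x = (-1074.481680·-28.510 − -128.634·193.322564) / 2069.101400 = 26.823880
y = (-1.016·193.322564 − -1074.481680·15.860) / 2069.101400 = 8.141149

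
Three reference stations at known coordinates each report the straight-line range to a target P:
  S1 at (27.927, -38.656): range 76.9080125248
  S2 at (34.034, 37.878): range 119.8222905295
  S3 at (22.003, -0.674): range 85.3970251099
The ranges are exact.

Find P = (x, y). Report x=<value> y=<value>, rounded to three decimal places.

x=-48.252 y=-49.222

eq1: (x − 27.927)² + (y + 38.656)² = 76.9080125248²
eq2: (x − 34.034)² + (y − 37.878)² = 119.8222905295²
eq3: (x − 22.003)² + (y + 0.674)² = 85.3970251099²
eq1−eq2, eq1−eq3 (x²,y² cancel):
  12.214·x + 153.068·y = -8123.686542
  -11.848·x + 75.964·y = -3167.426887
det = 12.214·75.964 − 153.068·-11.848 = 2741.373960
x = (-8123.686542·75.964 − 153.068·-3167.426887) / 2741.373960 = -48.251726
y = (12.214·-3167.426887 − -8123.686542·-11.848) / 2741.373960 = -49.222175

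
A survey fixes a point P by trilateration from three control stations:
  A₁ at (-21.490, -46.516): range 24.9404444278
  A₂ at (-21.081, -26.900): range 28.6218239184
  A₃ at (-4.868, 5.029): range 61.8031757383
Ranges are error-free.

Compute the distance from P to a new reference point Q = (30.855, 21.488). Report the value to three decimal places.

99.086

eq1: (x + 21.490)² + (y + 46.516)² = 24.9404444278²
eq2: (x + 21.081)² + (y + 26.900)² = 28.6218239184²
eq3: (x + 4.868)² + (y − 5.029)² = 61.8031757383²
eq3−eq2, eq3−eq1 (x²,y² cancel):
  -32.426·x − 63.858·y = 4119.454023
  -33.244·x − 103.090·y = 5774.176854
det = -32.426·-103.090 − -63.858·-33.244 = 1219.900988
x = (4119.454023·-103.090 − -63.858·5774.176854) / 1219.900988 = -45.862025
y = (-32.426·5774.176854 − 4119.454023·-33.244) / 1219.900988 = -41.221648
|P − Q| = √((-45.862025 − 30.855)² + (-41.221648 − 21.488)²) = 99.085831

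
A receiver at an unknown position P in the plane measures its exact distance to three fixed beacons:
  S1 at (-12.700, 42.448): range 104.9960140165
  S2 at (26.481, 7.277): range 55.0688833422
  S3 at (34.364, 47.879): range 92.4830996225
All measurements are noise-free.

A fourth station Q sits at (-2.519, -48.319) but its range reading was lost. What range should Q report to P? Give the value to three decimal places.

50.071

eq1: (x + 12.700)² + (y − 42.448)² = 104.9960140165²
eq2: (x − 26.481)² + (y − 7.277)² = 55.0688833422²
eq3: (x − 34.364)² + (y − 47.879)² = 92.4830996225²
eq1−eq3, eq1−eq2 (x²,y² cancel):
  94.128·x + 10.862·y = 3981.199677
  78.362·x − 70.342·y = 6782.656433
det = 94.128·-70.342 − 10.862·78.362 = -7472.319820
x = (3981.199677·-70.342 − 10.862·6782.656433) / -7472.319820 = 47.337209
y = (94.128·6782.656433 − 3981.199677·78.362) / -7472.319820 = -43.689660
|P − Q| = √((47.337209 − -2.519)² + (-43.689660 − -48.319)²) = 50.070673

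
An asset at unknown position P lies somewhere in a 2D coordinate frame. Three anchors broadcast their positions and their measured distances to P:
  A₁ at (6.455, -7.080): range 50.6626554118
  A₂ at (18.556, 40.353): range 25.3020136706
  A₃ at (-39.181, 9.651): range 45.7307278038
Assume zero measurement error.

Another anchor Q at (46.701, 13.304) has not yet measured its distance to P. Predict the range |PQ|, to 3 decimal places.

eq1: (x − 6.455)² + (y + 7.080)² = 50.6626554118²
eq2: (x − 18.556)² + (y − 40.353)² = 25.3020136706²
eq3: (x + 39.181)² + (y − 9.651)² = 45.7307278038²
eq2−eq1, eq2−eq3 (x²,y² cancel):
  -24.202·x − 94.866·y = -3807.409078
  -115.474·x − 61.404·y = -1795.504753
det = -24.202·-61.404 − -94.866·-115.474 = -9468.456876
x = (-3807.409078·-61.404 − -94.866·-1795.504753) / -9468.456876 = -6.702021
y = (-24.202·-1795.504753 − -3807.409078·-115.474) / -9468.456876 = 41.844406
|P − Q| = √((-6.702021 − 46.701)² + (41.844406 − 13.304)²) = 60.551114

60.551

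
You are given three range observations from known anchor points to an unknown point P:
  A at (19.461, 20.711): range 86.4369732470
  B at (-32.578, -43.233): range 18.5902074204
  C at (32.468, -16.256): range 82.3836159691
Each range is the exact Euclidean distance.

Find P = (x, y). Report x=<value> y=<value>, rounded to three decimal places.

x=-48.172 y=-33.113

eq1: (x − 19.461)² + (y − 20.711)² = 86.4369732470²
eq2: (x + 32.578)² + (y + 43.233)² = 18.5902074204²
eq3: (x − 32.468)² + (y + 16.256)² = 82.3836159691²
eq2−eq1, eq2−eq3 (x²,y² cancel):
  104.078·x + 127.888·y = -9248.496863
  130.092·x + 53.954·y = -8053.454181
det = 104.078·53.954 − 127.888·130.092 = -11021.781284
x = (-9248.496863·53.954 − 127.888·-8053.454181) / -11021.781284 = -48.172499
y = (104.078·-8053.454181 − -9248.496863·130.092) / -11021.781284 = -33.113345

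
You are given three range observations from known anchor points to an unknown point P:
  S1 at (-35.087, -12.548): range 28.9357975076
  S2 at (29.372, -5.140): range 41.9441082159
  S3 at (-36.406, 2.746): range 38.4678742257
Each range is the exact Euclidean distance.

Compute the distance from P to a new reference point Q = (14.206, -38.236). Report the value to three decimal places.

26.896

eq1: (x + 35.087)² + (y + 12.548)² = 28.9357975076²
eq2: (x − 29.372)² + (y + 5.140)² = 41.9441082159²
eq3: (x + 36.406)² + (y − 2.746)² = 38.4678742257²
eq3−eq2, eq3−eq1 (x²,y² cancel):
  131.556·x − 15.772·y = -723.334235
  2.638·x − 30.588·y = 698.109491
det = 131.556·-30.588 − -15.772·2.638 = -3982.428392
x = (-723.334235·-30.588 − -15.772·698.109491) / -3982.428392 = -8.320534
y = (131.556·698.109491 − -723.334235·2.638) / -3982.428392 = -23.540573
|P − Q| = √((-8.320534 − 14.206)² + (-23.540573 − -38.236)²) = 26.896102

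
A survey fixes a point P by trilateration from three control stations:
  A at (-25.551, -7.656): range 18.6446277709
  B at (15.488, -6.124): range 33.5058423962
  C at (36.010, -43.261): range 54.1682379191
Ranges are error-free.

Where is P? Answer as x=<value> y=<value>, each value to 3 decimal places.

x=-13.902 y=-22.214

eq1: (x + 25.551)² + (y + 7.656)² = 18.6446277709²
eq2: (x − 15.488)² + (y + 6.124)² = 33.5058423962²
eq3: (x − 36.010)² + (y + 43.261)² = 54.1682379191²
eq2−eq3, eq2−eq1 (x²,y² cancel):
  41.044·x − 74.274·y = 1079.296176
  -82.078·x − 3.064·y = 1209.105747
det = 41.044·-3.064 − -74.274·-82.078 = -6222.020188
x = (1079.296176·-3.064 − -74.274·1209.105747) / -6222.020188 = -13.901941
y = (41.044·1209.105747 − 1079.296176·-82.078) / -6222.020188 = -22.213526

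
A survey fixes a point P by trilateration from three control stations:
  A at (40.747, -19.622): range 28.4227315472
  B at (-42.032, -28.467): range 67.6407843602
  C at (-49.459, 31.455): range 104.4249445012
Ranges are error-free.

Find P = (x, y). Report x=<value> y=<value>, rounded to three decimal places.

x=24.103 y=-42.661

eq1: (x − 40.747)² + (y + 19.622)² = 28.4227315472²
eq2: (x + 42.032)² + (y + 28.467)² = 67.6407843602²
eq3: (x + 49.459)² + (y − 31.455)² = 104.4249445012²
eq1−eq3, eq1−eq2 (x²,y² cancel):
  -180.412·x + 102.154·y = -8706.448552
  -165.558·x − 17.690·y = -3235.705820
det = -180.412·-17.690 − 102.154·-165.558 = 20103.900212
x = (-8706.448552·-17.690 − 102.154·-3235.705820) / 20103.900212 = 24.102655
y = (-180.412·-3235.705820 − -8706.448552·-165.558) / 20103.900212 = -42.661476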